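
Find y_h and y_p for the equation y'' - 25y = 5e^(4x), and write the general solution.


Characteristic roots of r² - 25 = 0 are -5, 5.
y_h = C₁e^(-5x) + C₂e^(5x).
Forcing exponent 4 is not a characteristic root; try y_p = Ae^(4x).
Substitute: A·(16 + (0)·4 + (-25)) = A·-9 = 5, so A = -5/9.
General solution: y = C₁e^(-5x) + C₂e^(5x) - (5/9)e^(4x).


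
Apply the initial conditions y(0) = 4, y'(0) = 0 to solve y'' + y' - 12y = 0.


Characteristic roots of r² + r - 12 = 0 are 3, -4.
General solution y = c₁ e^(3x) + c₂ e^(-4x).
Apply y(0) = 4: c₁ + c₂ = 4. Apply y'(0) = 0: 3 c₁ - 4 c₂ = 0.
Solve: c₁ = 16/7, c₂ = 12/7.
Particular solution: y = (16/7)e^(3x) + (12/7)e^(-4x).


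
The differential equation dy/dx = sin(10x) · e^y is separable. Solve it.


Separate: e^(-y) dy = sin(10x) dx.
Integrate: -e^(-y) = -(1/10)cos(10x) + C₀.
Rearrange: e^(-y) = (1/10)cos(10x) + C.


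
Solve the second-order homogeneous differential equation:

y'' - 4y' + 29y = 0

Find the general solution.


Characteristic equation: r² - 4r + 29 = 0.
Discriminant is negative; roots r = 2 ± 5i (complex conjugate pair).
General solution uses e^(α x)(C₁ cos(β x) + C₂ sin(β x)): y = e^(2x)(C₁cos(5x) + C₂sin(5x)).


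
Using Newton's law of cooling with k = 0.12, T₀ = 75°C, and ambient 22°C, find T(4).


Newton's law: dT/dt = -k(T - T_a) has solution T(t) = T_a + (T₀ - T_a)e^(-kt).
Plug in T_a = 22, T₀ = 75, k = 0.12, t = 4: T(4) = 22 + (53)e^(-0.48) ≈ 54.8°C.


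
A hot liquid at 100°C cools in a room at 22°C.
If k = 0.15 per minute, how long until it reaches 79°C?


From T(t) = T_a + (T₀ - T_a)e^(-kt), set T(t) = 79:
(79 - 22) / (100 - 22) = e^(-0.15t), so t = -ln(0.731)/0.15 ≈ 2.1 minutes.


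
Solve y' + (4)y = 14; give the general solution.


P(x) = 4, Q(x) = 14; integrating factor μ = e^(4x).
(μ y)' = 14e^(4x) ⇒ μ y = (7/2)e^(4x) + C.
Divide by μ: y = 7/2 + Ce^(-4x).


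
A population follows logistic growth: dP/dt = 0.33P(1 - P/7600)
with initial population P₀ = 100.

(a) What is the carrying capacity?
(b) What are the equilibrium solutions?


Logistic ODE dP/dt = 0.33P(1 - P/7600) has equilibria where dP/dt = 0, i.e. P = 0 or P = 7600.
The coefficient (1 - P/K) = 0 when P = K, identifying K = 7600 as the carrying capacity.
(a) K = 7600; (b) equilibria P = 0 and P = 7600.


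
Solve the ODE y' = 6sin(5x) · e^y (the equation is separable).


Separate: e^(-y) dy = 6sin(5x) dx.
Integrate: -e^(-y) = -(6/5)cos(5x) + C₀.
Rearrange: e^(-y) = (6/5)cos(5x) + C.


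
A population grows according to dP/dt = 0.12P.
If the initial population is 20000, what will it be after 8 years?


The ODE dP/dt = 0.12P has solution P(t) = P(0)e^(0.12t).
Substitute P(0) = 20000 and t = 8: P(8) = 20000 e^(0.96) ≈ 52234.


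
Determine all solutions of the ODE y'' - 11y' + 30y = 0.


Characteristic equation: r² - 11r + 30 = 0.
Factor: (r - 6)(r - 5) = 0 ⇒ r = 6, 5 (distinct real).
General solution: y = C₁e^(6x) + C₂e^(5x).


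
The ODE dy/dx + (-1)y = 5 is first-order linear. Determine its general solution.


P(x) = -1 ⇒ μ = e^(-x).
(μ y)' = 5e^(-x) ⇒ μ y = -5e^(-x) + C.
Divide by μ: y = -5 + Ce^(x).


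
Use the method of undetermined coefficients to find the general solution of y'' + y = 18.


Homogeneous part: r² + 1 = 0 ⇒ r = ±1i, so y_h = C₁cos(x) + C₂sin(x).
Try constant y_p = A; plug in: 1A = 18 ⇒ A = 18.
General solution: y = C₁cos(x) + C₂sin(x) + 18.


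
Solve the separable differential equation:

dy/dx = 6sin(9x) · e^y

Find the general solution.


Separate: e^(-y) dy = 6sin(9x) dx.
Integrate: -e^(-y) = -(2/3)cos(9x) + C₀.
Rearrange: e^(-y) = (2/3)cos(9x) + C.


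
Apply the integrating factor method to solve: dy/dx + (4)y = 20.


P(x) = 4, Q(x) = 20; integrating factor μ = e^(4x).
(μ y)' = 20e^(4x) ⇒ μ y = 5e^(4x) + C.
Divide by μ: y = 5 + Ce^(-4x).


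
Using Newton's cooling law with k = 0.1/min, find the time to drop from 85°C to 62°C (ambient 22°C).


From T(t) = T_a + (T₀ - T_a)e^(-kt), set T(t) = 62:
(62 - 22) / (85 - 22) = e^(-0.1t), so t = -ln(0.635)/0.1 ≈ 4.5 minutes.


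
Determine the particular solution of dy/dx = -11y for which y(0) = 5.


General solution of y' = -11y is y = Ce^(-11x).
Apply y(0) = 5: C = 5.
Particular solution: y = 5e^(-11x).


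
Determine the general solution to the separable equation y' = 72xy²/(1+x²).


Separate: dy/y² = 72x/(1+x²) dx.
Integrate LHS: ∫ dy/y² = -1/y.
Integrate RHS via u = 1+x²: 36ln(1+x²) + C.
Result: -1/y = 36ln(1+x²) + C.


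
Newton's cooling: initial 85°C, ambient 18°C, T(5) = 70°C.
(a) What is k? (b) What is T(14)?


Newton's law: T(t) = T_a + (T₀ - T_a)e^(-kt).
(a) Use T(5) = 70: (70 - 18)/(85 - 18) = e^(-k·5), so k = -ln(0.776)/5 ≈ 0.0507.
(b) Apply k to t = 14: T(14) = 18 + (67)e^(-0.710) ≈ 51.0°C.


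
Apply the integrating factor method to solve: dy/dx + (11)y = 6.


P(x) = 11, Q(x) = 6; integrating factor μ = e^(11x).
(μ y)' = 6e^(11x) ⇒ μ y = (6/11)e^(11x) + C.
Divide by μ: y = 6/11 + Ce^(-11x).


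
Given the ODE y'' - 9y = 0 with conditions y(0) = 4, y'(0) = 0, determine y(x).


Characteristic roots of r² - 9 = 0 are 3, -3.
General solution y = c₁ e^(3x) + c₂ e^(-3x).
Apply y(0) = 4: c₁ + c₂ = 4. Apply y'(0) = 0: 3 c₁ - 3 c₂ = 0.
Solve: c₁ = 2, c₂ = 2.
Particular solution: y = 2e^(3x) + 2e^(-3x).


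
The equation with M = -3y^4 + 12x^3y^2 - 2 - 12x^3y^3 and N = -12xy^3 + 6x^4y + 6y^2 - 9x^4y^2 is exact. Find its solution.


Check exactness: ∂M/∂y = -12y^3 + 24x^3y - 36x^3y^2 and ∂N/∂x = -12y^3 + 24x^3y - 36x^3y^2; equal, so the equation is exact.
Integrate M with respect to x (treating y as constant): ∫M dx = -3xy^4 + 3x^4y^2 - 2x - 3x^4y^3 + h(y).
Differentiate w.r.t. y and set equal to N: the x-dependent terms already match, leaving h'(y) = 6y^2. Integrate: h(y) = 2y^3.
So F(x,y) = -3xy^4 + 3x^4y^2 + 2y^3 - 2x - 3x^4y^3.
General solution: -3xy^4 + 3x^4y^2 + 2y^3 - 2x - 3x^4y^3 = C.


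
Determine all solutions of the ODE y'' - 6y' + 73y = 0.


Characteristic equation: r² - 6r + 73 = 0.
Discriminant is negative; roots r = 3 ± 8i (complex conjugate pair).
General solution uses e^(α x)(C₁ cos(β x) + C₂ sin(β x)): y = e^(3x)(C₁cos(8x) + C₂sin(8x)).


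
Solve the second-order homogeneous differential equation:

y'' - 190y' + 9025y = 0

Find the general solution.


Characteristic equation: r² - 190r + 9025 = 0, i.e. (r - 95)² = 0.
Repeated root r = 95; include an x factor for the second linearly independent solution.
General solution: y = (C₁ + C₂x)e^(95x).


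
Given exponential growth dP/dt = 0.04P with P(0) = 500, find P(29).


The ODE dP/dt = 0.04P has solution P(t) = P(0)e^(0.04t).
Substitute P(0) = 500 and t = 29: P(29) = 500 e^(1.16) ≈ 1595.


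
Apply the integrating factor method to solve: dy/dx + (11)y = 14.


P(x) = 11, Q(x) = 14; integrating factor μ = e^(11x).
(μ y)' = 14e^(11x) ⇒ μ y = (14/11)e^(11x) + C.
Divide by μ: y = 14/11 + Ce^(-11x).


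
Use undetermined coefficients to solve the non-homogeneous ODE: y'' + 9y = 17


Homogeneous part: r² + 9 = 0 ⇒ r = ±3i, so y_h = C₁cos(3x) + C₂sin(3x).
Try constant y_p = A; plug in: 9A = 17 ⇒ A = 17/9.
General solution: y = C₁cos(3x) + C₂sin(3x) + 17/9.


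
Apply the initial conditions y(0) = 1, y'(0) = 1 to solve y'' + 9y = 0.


Characteristic roots of r² + 9 = 0 are ±3i, so y = C₁cos(3x) + C₂sin(3x).
Apply y(0) = 1: C₁ = 1. Differentiate and apply y'(0) = 1: 3·C₂ = 1, so C₂ = 1/3.
Particular solution: y = cos(3x) + (1/3)sin(3x).


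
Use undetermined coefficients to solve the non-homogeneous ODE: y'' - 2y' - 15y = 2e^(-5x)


Characteristic roots of r² - 2r - 15 = 0 are -3, 5.
y_h = C₁e^(-3x) + C₂e^(5x).
Forcing exponent -5 is not a characteristic root; try y_p = Ae^(-5x).
Substitute: A·(25 + (-2)·-5 + (-15)) = A·20 = 2, so A = 1/10.
General solution: y = C₁e^(-3x) + C₂e^(5x) + (1/10)e^(-5x).


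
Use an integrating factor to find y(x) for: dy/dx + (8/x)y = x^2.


P(x) = 8/x ⇒ μ = x^8.
(x^8 y)' = x^10 ⇒ x^8 y = x^11/(11) + C.
Solve for y: y = (1/11)x^3 + C/x^8.


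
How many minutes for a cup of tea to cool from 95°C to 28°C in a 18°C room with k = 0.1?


From T(t) = T_a + (T₀ - T_a)e^(-kt), set T(t) = 28:
(28 - 18) / (95 - 18) = e^(-0.1t), so t = -ln(0.130)/0.1 ≈ 20.4 minutes.


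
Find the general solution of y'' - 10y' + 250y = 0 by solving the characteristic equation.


Characteristic equation: r² - 10r + 250 = 0.
Discriminant is negative; roots r = 5 ± 15i (complex conjugate pair).
General solution uses e^(α x)(C₁ cos(β x) + C₂ sin(β x)): y = e^(5x)(C₁cos(15x) + C₂sin(15x)).


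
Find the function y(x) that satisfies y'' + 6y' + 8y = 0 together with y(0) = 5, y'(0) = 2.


Characteristic roots of r² + 6r + 8 = 0 are -2, -4.
General solution y = c₁ e^(-2x) + c₂ e^(-4x).
Apply y(0) = 5: c₁ + c₂ = 5. Apply y'(0) = 2: -2 c₁ - 4 c₂ = 2.
Solve: c₁ = 11, c₂ = -6.
Particular solution: y = 11e^(-2x) - 6e^(-4x).


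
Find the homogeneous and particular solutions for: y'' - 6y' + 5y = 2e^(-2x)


Characteristic roots of r² - 6r + 5 = 0 are 1, 5.
y_h = C₁e^(x) + C₂e^(5x).
Forcing exponent -2 is not a characteristic root; try y_p = Ae^(-2x).
Substitute: A·(4 + (-6)·-2 + (5)) = A·21 = 2, so A = 2/21.
General solution: y = C₁e^(x) + C₂e^(5x) + (2/21)e^(-2x).


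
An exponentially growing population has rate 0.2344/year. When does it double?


Exponential growth: P(t) = P₀ e^(0.2344t). Set P(t)/P₀ = 2: e^(0.2344t) = 2.
Solve: t = ln(2)/0.2344 ≈ 2.96 years.


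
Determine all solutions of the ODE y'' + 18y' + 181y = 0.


Characteristic equation: r² + 18r + 181 = 0.
Discriminant is negative; roots r = -9 ± 10i (complex conjugate pair).
General solution uses e^(α x)(C₁ cos(β x) + C₂ sin(β x)): y = e^(-9x)(C₁cos(10x) + C₂sin(10x)).


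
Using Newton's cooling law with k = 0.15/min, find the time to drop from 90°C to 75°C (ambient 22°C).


From T(t) = T_a + (T₀ - T_a)e^(-kt), set T(t) = 75:
(75 - 22) / (90 - 22) = e^(-0.15t), so t = -ln(0.779)/0.15 ≈ 1.7 minutes.


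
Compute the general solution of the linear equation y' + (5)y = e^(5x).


P(x) = 5 ⇒ μ = e^(5x).
(μ y)' = e^(10x) ⇒ μ y = (1/10)e^(10x) + C.
Divide by μ: y = (1/10)e^(5x) + Ce^(-5x).


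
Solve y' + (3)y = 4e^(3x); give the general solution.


P(x) = 3 ⇒ μ = e^(3x).
(μ y)' = 4e^(6x) ⇒ μ y = (4/6)e^(6x) + C.
Divide by μ: y = (2/3)e^(3x) + Ce^(-3x).


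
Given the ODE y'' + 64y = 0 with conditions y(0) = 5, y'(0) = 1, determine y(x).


Characteristic roots of r² + 64 = 0 are ±8i, so y = C₁cos(8x) + C₂sin(8x).
Apply y(0) = 5: C₁ = 5. Differentiate and apply y'(0) = 1: 8·C₂ = 1, so C₂ = 1/8.
Particular solution: y = 5cos(8x) + (1/8)sin(8x).


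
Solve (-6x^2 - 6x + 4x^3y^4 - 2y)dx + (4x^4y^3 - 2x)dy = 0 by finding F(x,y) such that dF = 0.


Check exactness: ∂M/∂y = 16x^3y^3 - 2 and ∂N/∂x = 16x^3y^3 - 2; equal, so the equation is exact.
Integrate M with respect to x (treating y as constant): ∫M dx = -2x^3 - 3x^2 + x^4y^4 - 2xy + h(y).
Differentiate w.r.t. y and set equal to N: all terms match, so h'(y) = 0 and h is a constant absorbed into C.
General solution: -2x^3 - 3x^2 + x^4y^4 - 2xy = C.


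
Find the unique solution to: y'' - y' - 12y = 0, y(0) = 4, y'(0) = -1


Characteristic roots of r² - r - 12 = 0 are -3, 4.
General solution y = c₁ e^(-3x) + c₂ e^(4x).
Apply y(0) = 4: c₁ + c₂ = 4. Apply y'(0) = -1: -3 c₁ + 4 c₂ = -1.
Solve: c₁ = 17/7, c₂ = 11/7.
Particular solution: y = (17/7)e^(-3x) + (11/7)e^(4x).


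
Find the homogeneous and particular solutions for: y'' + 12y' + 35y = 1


Characteristic roots of r² + 12r + 35 = 0 are -5, -7.
y_h = C₁e^(-5x) + C₂e^(-7x).
Constant forcing; try y_p = A. Then 35A = 1 ⇒ A = 1/35.
General solution: y = C₁e^(-5x) + C₂e^(-7x) + 1/35.


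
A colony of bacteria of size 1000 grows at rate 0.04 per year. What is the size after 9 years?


The ODE dP/dt = 0.04P has solution P(t) = P(0)e^(0.04t).
Substitute P(0) = 1000 and t = 9: P(9) = 1000 e^(0.36) ≈ 1433.


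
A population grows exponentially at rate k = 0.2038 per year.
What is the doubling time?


Exponential growth: P(t) = P₀ e^(0.2038t). Set P(t)/P₀ = 2: e^(0.2038t) = 2.
Solve: t = ln(2)/0.2038 ≈ 3.40 years.


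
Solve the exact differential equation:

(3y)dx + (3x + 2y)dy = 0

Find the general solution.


Check exactness: ∂M/∂y = 3 and ∂N/∂x = 3; equal, so the equation is exact.
Integrate M with respect to x (treating y as constant): ∫M dx = 3xy + h(y).
Differentiate w.r.t. y and set equal to N: the x-dependent terms already match, leaving h'(y) = 2y. Integrate: h(y) = y^2.
So F(x,y) = 3xy + y^2.
General solution: 3xy + y^2 = C.


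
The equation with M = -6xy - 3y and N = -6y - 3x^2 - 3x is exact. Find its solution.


Check exactness: ∂M/∂y = -6x - 3 and ∂N/∂x = -6x - 3; equal, so the equation is exact.
Integrate M with respect to x (treating y as constant): ∫M dx = -3x^2y - 3xy + h(y).
Differentiate w.r.t. y and set equal to N: the x-dependent terms already match, leaving h'(y) = -6y. Integrate: h(y) = -3y^2.
So F(x,y) = -3y^2 - 3x^2y - 3xy.
General solution: -3y^2 - 3x^2y - 3xy = C.


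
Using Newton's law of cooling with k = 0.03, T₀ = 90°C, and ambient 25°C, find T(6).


Newton's law: dT/dt = -k(T - T_a) has solution T(t) = T_a + (T₀ - T_a)e^(-kt).
Plug in T_a = 25, T₀ = 90, k = 0.03, t = 6: T(6) = 25 + (65)e^(-0.18) ≈ 79.3°C.


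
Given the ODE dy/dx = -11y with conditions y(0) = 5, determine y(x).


General solution of y' = -11y is y = Ce^(-11x).
Apply y(0) = 5: C = 5.
Particular solution: y = 5e^(-11x).


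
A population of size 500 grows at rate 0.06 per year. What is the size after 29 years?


The ODE dP/dt = 0.06P has solution P(t) = P(0)e^(0.06t).
Substitute P(0) = 500 and t = 29: P(29) = 500 e^(1.74) ≈ 2849.


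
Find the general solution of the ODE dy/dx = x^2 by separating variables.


Integrate both sides with respect to x: y = ∫ x^2 dx = (1/3)x^3 + C.


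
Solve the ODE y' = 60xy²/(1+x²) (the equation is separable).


Separate: dy/y² = 60x/(1+x²) dx.
Integrate LHS: ∫ dy/y² = -1/y.
Integrate RHS via u = 1+x²: 30ln(1+x²) + C.
Result: -1/y = 30ln(1+x²) + C.


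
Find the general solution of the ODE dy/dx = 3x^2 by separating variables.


Integrate both sides with respect to x: y = ∫ 3x^2 dx = x^3 + C.


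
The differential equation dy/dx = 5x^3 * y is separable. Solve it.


Separate variables: dy/y = 5x^3 dx.
Integrate: ln|y| = (5/4)x^4 + C₀.
Exponentiate: y = Ce^((5/4)x^4).


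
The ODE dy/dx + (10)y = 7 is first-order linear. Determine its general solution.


P(x) = 10, Q(x) = 7; integrating factor μ = e^(10x).
(μ y)' = 7e^(10x) ⇒ μ y = (7/10)e^(10x) + C.
Divide by μ: y = 7/10 + Ce^(-10x).


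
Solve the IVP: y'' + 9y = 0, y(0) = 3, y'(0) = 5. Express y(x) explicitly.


Characteristic roots of r² + 9 = 0 are ±3i, so y = C₁cos(3x) + C₂sin(3x).
Apply y(0) = 3: C₁ = 3. Differentiate and apply y'(0) = 5: 3·C₂ = 5, so C₂ = 5/3.
Particular solution: y = 3cos(3x) + (5/3)sin(3x).


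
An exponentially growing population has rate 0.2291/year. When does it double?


Exponential growth: P(t) = P₀ e^(0.2291t). Set P(t)/P₀ = 2: e^(0.2291t) = 2.
Solve: t = ln(2)/0.2291 ≈ 3.03 years.


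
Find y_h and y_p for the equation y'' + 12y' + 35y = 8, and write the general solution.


Characteristic roots of r² + 12r + 35 = 0 are -5, -7.
y_h = C₁e^(-5x) + C₂e^(-7x).
Constant forcing; try y_p = A. Then 35A = 8 ⇒ A = 8/35.
General solution: y = C₁e^(-5x) + C₂e^(-7x) + 8/35.


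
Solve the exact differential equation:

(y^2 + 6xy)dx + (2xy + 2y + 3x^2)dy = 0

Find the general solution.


Check exactness: ∂M/∂y = 2y + 6x and ∂N/∂x = 2y + 6x; equal, so the equation is exact.
Integrate M with respect to x (treating y as constant): ∫M dx = xy^2 + 3x^2y + h(y).
Differentiate w.r.t. y and set equal to N: the x-dependent terms already match, leaving h'(y) = 2y. Integrate: h(y) = y^2.
So F(x,y) = xy^2 + y^2 + 3x^2y.
General solution: xy^2 + y^2 + 3x^2y = C.


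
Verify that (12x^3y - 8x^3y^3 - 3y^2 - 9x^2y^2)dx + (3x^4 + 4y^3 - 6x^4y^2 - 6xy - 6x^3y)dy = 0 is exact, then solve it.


Check exactness: ∂M/∂y = 12x^3 - 24x^3y^2 - 6y - 18x^2y and ∂N/∂x = 12x^3 - 24x^3y^2 - 6y - 18x^2y; equal, so the equation is exact.
Integrate M with respect to x (treating y as constant): ∫M dx = 3x^4y - 2x^4y^3 - 3xy^2 - 3x^3y^2 + h(y).
Differentiate w.r.t. y and set equal to N: the x-dependent terms already match, leaving h'(y) = 4y^3. Integrate: h(y) = y^4.
So F(x,y) = 3x^4y + y^4 - 2x^4y^3 - 3xy^2 - 3x^3y^2.
General solution: 3x^4y + y^4 - 2x^4y^3 - 3xy^2 - 3x^3y^2 = C.


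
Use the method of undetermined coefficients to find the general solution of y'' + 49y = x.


Homogeneous: r² + 49 = 0 ⇒ r = ±7i, y_h = C₁cos(7x) + C₂sin(7x).
Polynomial forcing; try y_p = Ax + B. Then y_p'' + 49 y_p = 49(Ax + B) = x, so B = 0 and A = 1/49.
General solution: y = C₁cos(7x) + C₂sin(7x) + (1/49)x.


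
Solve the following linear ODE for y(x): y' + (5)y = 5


P(x) = 5, Q(x) = 5; integrating factor μ = e^(5x).
(μ y)' = 5e^(5x) ⇒ μ y = e^(5x) + C.
Divide by μ: y = 1 + Ce^(-5x).


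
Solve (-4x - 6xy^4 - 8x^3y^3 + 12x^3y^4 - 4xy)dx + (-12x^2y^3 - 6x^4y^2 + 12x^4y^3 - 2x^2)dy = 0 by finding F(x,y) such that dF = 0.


Check exactness: ∂M/∂y = -24xy^3 - 24x^3y^2 + 48x^3y^3 - 4x and ∂N/∂x = -24xy^3 - 24x^3y^2 + 48x^3y^3 - 4x; equal, so the equation is exact.
Integrate M with respect to x (treating y as constant): ∫M dx = -2x^2 - 3x^2y^4 - 2x^4y^3 + 3x^4y^4 - 2x^2y + h(y).
Differentiate w.r.t. y and set equal to N: all terms match, so h'(y) = 0 and h is a constant absorbed into C.
General solution: -2x^2 - 3x^2y^4 - 2x^4y^3 + 3x^4y^4 - 2x^2y = C.


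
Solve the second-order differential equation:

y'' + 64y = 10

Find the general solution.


Homogeneous part: r² + 64 = 0 ⇒ r = ±8i, so y_h = C₁cos(8x) + C₂sin(8x).
Try constant y_p = A; plug in: 64A = 10 ⇒ A = 5/32.
General solution: y = C₁cos(8x) + C₂sin(8x) + 5/32.


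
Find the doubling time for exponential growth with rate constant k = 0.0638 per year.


Exponential growth: P(t) = P₀ e^(0.0638t). Set P(t)/P₀ = 2: e^(0.0638t) = 2.
Solve: t = ln(2)/0.0638 ≈ 10.86 years.


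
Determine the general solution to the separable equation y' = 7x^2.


Integrate both sides with respect to x: y = ∫ 7x^2 dx = (7/3)x^3 + C.


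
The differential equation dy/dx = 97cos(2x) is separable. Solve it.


g(y) = 1, so integrate directly: y = ∫ 97cos(2x) dx = (97/2)sin(2x) + C.


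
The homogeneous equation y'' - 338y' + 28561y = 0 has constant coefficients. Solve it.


Characteristic equation: r² - 338r + 28561 = 0, i.e. (r - 169)² = 0.
Repeated root r = 169; include an x factor for the second linearly independent solution.
General solution: y = (C₁ + C₂x)e^(169x).


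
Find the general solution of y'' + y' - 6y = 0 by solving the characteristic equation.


Characteristic equation: r² + r - 6 = 0.
Factor: (r - 2)(r + 3) = 0 ⇒ r = 2, -3 (distinct real).
General solution: y = C₁e^(2x) + C₂e^(-3x).


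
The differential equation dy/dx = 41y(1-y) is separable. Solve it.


Separate: dy/[y(1-y)] = 41 dx.
Partial fractions: 1/[y(1-y)] = 1/y + 1/(1-y).
Integrate: ln|y/(1-y)| = 41x + C₀.
Solve for y: y = 1/(1 + Ce^(-41x)).


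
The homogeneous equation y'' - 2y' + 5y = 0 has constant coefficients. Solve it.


Characteristic equation: r² - 2r + 5 = 0.
Discriminant is negative; roots r = 1 ± 2i (complex conjugate pair).
General solution uses e^(α x)(C₁ cos(β x) + C₂ sin(β x)): y = e^(x)(C₁cos(2x) + C₂sin(2x)).


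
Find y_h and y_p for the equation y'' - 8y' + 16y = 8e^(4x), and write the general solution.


Characteristic polynomial (r - 4)² = 0; repeated root r = 4.
y_h = (C₁ + C₂x)e^(4x). Forcing matches the repeated root (resonance), so try y_p = Ax² e^(4x).
Substitute and solve for A: 2A = 8, so A = 4.
General solution: y = (C₁ + C₂x + 4x²)e^(4x).


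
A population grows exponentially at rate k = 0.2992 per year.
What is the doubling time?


Exponential growth: P(t) = P₀ e^(0.2992t). Set P(t)/P₀ = 2: e^(0.2992t) = 2.
Solve: t = ln(2)/0.2992 ≈ 2.32 years.


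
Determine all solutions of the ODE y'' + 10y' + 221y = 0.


Characteristic equation: r² + 10r + 221 = 0.
Discriminant is negative; roots r = -5 ± 14i (complex conjugate pair).
General solution uses e^(α x)(C₁ cos(β x) + C₂ sin(β x)): y = e^(-5x)(C₁cos(14x) + C₂sin(14x)).


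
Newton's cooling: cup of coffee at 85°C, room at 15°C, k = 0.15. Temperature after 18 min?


Newton's law: dT/dt = -k(T - T_a) has solution T(t) = T_a + (T₀ - T_a)e^(-kt).
Plug in T_a = 15, T₀ = 85, k = 0.15, t = 18: T(18) = 15 + (70)e^(-2.70) ≈ 19.7°C.


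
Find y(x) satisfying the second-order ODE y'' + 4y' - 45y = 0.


Characteristic equation: r² + 4r - 45 = 0.
Factor: (r - 5)(r + 9) = 0 ⇒ r = 5, -9 (distinct real).
General solution: y = C₁e^(5x) + C₂e^(-9x).


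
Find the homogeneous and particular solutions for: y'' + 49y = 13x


Homogeneous: r² + 49 = 0 ⇒ r = ±7i, y_h = C₁cos(7x) + C₂sin(7x).
Polynomial forcing; try y_p = Ax + B. Then y_p'' + 49 y_p = 49(Ax + B) = 13x, so B = 0 and A = 13/49.
General solution: y = C₁cos(7x) + C₂sin(7x) + (13/49)x.


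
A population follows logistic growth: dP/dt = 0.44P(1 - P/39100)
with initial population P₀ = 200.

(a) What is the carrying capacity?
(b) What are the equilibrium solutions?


Logistic ODE dP/dt = 0.44P(1 - P/39100) has equilibria where dP/dt = 0, i.e. P = 0 or P = 39100.
The coefficient (1 - P/K) = 0 when P = K, identifying K = 39100 as the carrying capacity.
(a) K = 39100; (b) equilibria P = 0 and P = 39100.


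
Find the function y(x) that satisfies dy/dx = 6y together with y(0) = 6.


General solution of y' = 6y is y = Ce^(6x).
Apply y(0) = 6: C = 6.
Particular solution: y = 6e^(6x).


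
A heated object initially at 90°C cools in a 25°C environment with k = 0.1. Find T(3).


Newton's law: dT/dt = -k(T - T_a) has solution T(t) = T_a + (T₀ - T_a)e^(-kt).
Plug in T_a = 25, T₀ = 90, k = 0.1, t = 3: T(3) = 25 + (65)e^(-0.30) ≈ 73.2°C.


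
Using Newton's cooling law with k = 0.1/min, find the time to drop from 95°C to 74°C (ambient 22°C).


From T(t) = T_a + (T₀ - T_a)e^(-kt), set T(t) = 74:
(74 - 22) / (95 - 22) = e^(-0.1t), so t = -ln(0.712)/0.1 ≈ 3.4 minutes.


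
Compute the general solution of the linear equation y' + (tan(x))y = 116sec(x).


P(x) = tan(x) ⇒ μ = e^(∫tan(x)dx) = sec(x).
(sec(x) y)' = 116sec²(x) ⇒ sec(x) y = 116tan(x) + C.
Multiply by cos(x): y = 116sin(x) + C·cos(x).


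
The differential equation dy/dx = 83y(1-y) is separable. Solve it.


Separate: dy/[y(1-y)] = 83 dx.
Partial fractions: 1/[y(1-y)] = 1/y + 1/(1-y).
Integrate: ln|y/(1-y)| = 83x + C₀.
Solve for y: y = 1/(1 + Ce^(-83x)).


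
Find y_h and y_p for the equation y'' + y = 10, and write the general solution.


Homogeneous part: r² + 1 = 0 ⇒ r = ±1i, so y_h = C₁cos(x) + C₂sin(x).
Try constant y_p = A; plug in: 1A = 10 ⇒ A = 10.
General solution: y = C₁cos(x) + C₂sin(x) + 10.


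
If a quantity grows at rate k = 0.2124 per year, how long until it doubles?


Exponential growth: P(t) = P₀ e^(0.2124t). Set P(t)/P₀ = 2: e^(0.2124t) = 2.
Solve: t = ln(2)/0.2124 ≈ 3.26 years.


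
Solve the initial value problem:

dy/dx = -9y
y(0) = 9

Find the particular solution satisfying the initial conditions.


General solution of y' = -9y is y = Ce^(-9x).
Apply y(0) = 9: C = 9.
Particular solution: y = 9e^(-9x).


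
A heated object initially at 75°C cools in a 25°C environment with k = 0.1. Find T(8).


Newton's law: dT/dt = -k(T - T_a) has solution T(t) = T_a + (T₀ - T_a)e^(-kt).
Plug in T_a = 25, T₀ = 75, k = 0.1, t = 8: T(8) = 25 + (50)e^(-0.80) ≈ 47.5°C.


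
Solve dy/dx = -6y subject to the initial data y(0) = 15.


General solution of y' = -6y is y = Ce^(-6x).
Apply y(0) = 15: C = 15.
Particular solution: y = 15e^(-6x).


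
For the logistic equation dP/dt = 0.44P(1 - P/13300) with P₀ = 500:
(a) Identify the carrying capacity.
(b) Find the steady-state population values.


Logistic ODE dP/dt = 0.44P(1 - P/13300) has equilibria where dP/dt = 0, i.e. P = 0 or P = 13300.
The coefficient (1 - P/K) = 0 when P = K, identifying K = 13300 as the carrying capacity.
(a) K = 13300; (b) equilibria P = 0 and P = 13300.


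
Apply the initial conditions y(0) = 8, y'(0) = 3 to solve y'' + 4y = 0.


Characteristic roots of r² + 4 = 0 are ±2i, so y = C₁cos(2x) + C₂sin(2x).
Apply y(0) = 8: C₁ = 8. Differentiate and apply y'(0) = 3: 2·C₂ = 3, so C₂ = 3/2.
Particular solution: y = 8cos(2x) + (3/2)sin(2x).


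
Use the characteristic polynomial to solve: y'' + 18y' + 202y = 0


Characteristic equation: r² + 18r + 202 = 0.
Discriminant is negative; roots r = -9 ± 11i (complex conjugate pair).
General solution uses e^(α x)(C₁ cos(β x) + C₂ sin(β x)): y = e^(-9x)(C₁cos(11x) + C₂sin(11x)).


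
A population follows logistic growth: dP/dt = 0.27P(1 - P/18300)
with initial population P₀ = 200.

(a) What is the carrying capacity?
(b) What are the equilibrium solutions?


Logistic ODE dP/dt = 0.27P(1 - P/18300) has equilibria where dP/dt = 0, i.e. P = 0 or P = 18300.
The coefficient (1 - P/K) = 0 when P = K, identifying K = 18300 as the carrying capacity.
(a) K = 18300; (b) equilibria P = 0 and P = 18300.


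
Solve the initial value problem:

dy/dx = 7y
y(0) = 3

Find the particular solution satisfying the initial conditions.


General solution of y' = 7y is y = Ce^(7x).
Apply y(0) = 3: C = 3.
Particular solution: y = 3e^(7x).


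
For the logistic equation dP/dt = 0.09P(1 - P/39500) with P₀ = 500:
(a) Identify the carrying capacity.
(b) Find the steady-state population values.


Logistic ODE dP/dt = 0.09P(1 - P/39500) has equilibria where dP/dt = 0, i.e. P = 0 or P = 39500.
The coefficient (1 - P/K) = 0 when P = K, identifying K = 39500 as the carrying capacity.
(a) K = 39500; (b) equilibria P = 0 and P = 39500.


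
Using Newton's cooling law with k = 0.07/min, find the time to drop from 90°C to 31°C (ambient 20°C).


From T(t) = T_a + (T₀ - T_a)e^(-kt), set T(t) = 31:
(31 - 20) / (90 - 20) = e^(-0.07t), so t = -ln(0.157)/0.07 ≈ 26.4 minutes.


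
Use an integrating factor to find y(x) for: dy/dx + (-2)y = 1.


P(x) = -2 ⇒ μ = e^(-2x).
(μ y)' = e^(-2x) ⇒ μ y = -(1/2)e^(-2x) + C.
Divide by μ: y = -1/2 + Ce^(2x).


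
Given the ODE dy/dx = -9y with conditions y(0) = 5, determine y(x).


General solution of y' = -9y is y = Ce^(-9x).
Apply y(0) = 5: C = 5.
Particular solution: y = 5e^(-9x).


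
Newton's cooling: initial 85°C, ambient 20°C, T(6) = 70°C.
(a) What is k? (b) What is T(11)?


Newton's law: T(t) = T_a + (T₀ - T_a)e^(-kt).
(a) Use T(6) = 70: (70 - 20)/(85 - 20) = e^(-k·6), so k = -ln(0.769)/6 ≈ 0.0437.
(b) Apply k to t = 11: T(11) = 20 + (65)e^(-0.481) ≈ 60.2°C.


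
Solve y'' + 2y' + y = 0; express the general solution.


Characteristic equation: r² + 2r + 1 = 0, i.e. (r + 1)² = 0.
Repeated root r = -1; include an x factor for the second linearly independent solution.
General solution: y = (C₁ + C₂x)e^(-x).


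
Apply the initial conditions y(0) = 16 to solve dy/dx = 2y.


General solution of y' = 2y is y = Ce^(2x).
Apply y(0) = 16: C = 16.
Particular solution: y = 16e^(2x).


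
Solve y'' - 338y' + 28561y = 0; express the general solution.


Characteristic equation: r² - 338r + 28561 = 0, i.e. (r - 169)² = 0.
Repeated root r = 169; include an x factor for the second linearly independent solution.
General solution: y = (C₁ + C₂x)e^(169x).


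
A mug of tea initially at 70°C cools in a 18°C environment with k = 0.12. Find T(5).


Newton's law: dT/dt = -k(T - T_a) has solution T(t) = T_a + (T₀ - T_a)e^(-kt).
Plug in T_a = 18, T₀ = 70, k = 0.12, t = 5: T(5) = 18 + (52)e^(-0.60) ≈ 46.5°C.


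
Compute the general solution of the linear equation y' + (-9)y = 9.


P(x) = -9 ⇒ μ = e^(-9x).
(μ y)' = 9e^(-9x) ⇒ μ y = -e^(-9x) + C.
Divide by μ: y = -1 + Ce^(9x).


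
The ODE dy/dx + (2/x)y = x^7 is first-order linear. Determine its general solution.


P(x) = 2/x ⇒ μ = x^2.
(x^2 y)' = x^9 ⇒ x^2 y = x^10/(10) + C.
Solve for y: y = (1/10)x^8 + C/x^2.


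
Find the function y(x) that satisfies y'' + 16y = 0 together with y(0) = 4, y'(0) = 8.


Characteristic roots of r² + 16 = 0 are ±4i, so y = C₁cos(4x) + C₂sin(4x).
Apply y(0) = 4: C₁ = 4. Differentiate and apply y'(0) = 8: 4·C₂ = 8, so C₂ = 2.
Particular solution: y = 4cos(4x) + 2sin(4x).


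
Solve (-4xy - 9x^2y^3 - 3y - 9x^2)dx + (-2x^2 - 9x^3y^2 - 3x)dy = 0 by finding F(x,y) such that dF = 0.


Check exactness: ∂M/∂y = -4x - 27x^2y^2 - 3 and ∂N/∂x = -4x - 27x^2y^2 - 3; equal, so the equation is exact.
Integrate M with respect to x (treating y as constant): ∫M dx = -2x^2y - 3x^3y^3 - 3xy - 3x^3 + h(y).
Differentiate w.r.t. y and set equal to N: all terms match, so h'(y) = 0 and h is a constant absorbed into C.
General solution: -2x^2y - 3x^3y^3 - 3xy - 3x^3 = C.


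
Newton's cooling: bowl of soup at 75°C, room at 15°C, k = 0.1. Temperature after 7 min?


Newton's law: dT/dt = -k(T - T_a) has solution T(t) = T_a + (T₀ - T_a)e^(-kt).
Plug in T_a = 15, T₀ = 75, k = 0.1, t = 7: T(7) = 15 + (60)e^(-0.70) ≈ 44.8°C.


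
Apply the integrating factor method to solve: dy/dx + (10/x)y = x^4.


P(x) = 10/x ⇒ μ = x^10.
(x^10 y)' = x^14 ⇒ x^10 y = x^15/(15) + C.
Solve for y: y = (1/15)x^5 + C/x^10.


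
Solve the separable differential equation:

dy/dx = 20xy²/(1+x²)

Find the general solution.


Separate: dy/y² = 20x/(1+x²) dx.
Integrate LHS: ∫ dy/y² = -1/y.
Integrate RHS via u = 1+x²: 10ln(1+x²) + C.
Result: -1/y = 10ln(1+x²) + C.


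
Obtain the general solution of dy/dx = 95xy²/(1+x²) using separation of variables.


Separate: dy/y² = 95x/(1+x²) dx.
Integrate LHS: ∫ dy/y² = -1/y.
Integrate RHS via u = 1+x²: (95/2)ln(1+x²) + C.
Result: -1/y = (95/2)ln(1+x²) + C.


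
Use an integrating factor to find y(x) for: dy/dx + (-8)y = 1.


P(x) = -8 ⇒ μ = e^(-8x).
(μ y)' = e^(-8x) ⇒ μ y = -(1/8)e^(-8x) + C.
Divide by μ: y = -1/8 + Ce^(8x).


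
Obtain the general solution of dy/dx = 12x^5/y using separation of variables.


Separate variables: y dy = 12x^5 dx.
Integrate both sides: y²/2 = 2x^6 + C₀.
Multiply by 2: y² = 4x^6 + C.


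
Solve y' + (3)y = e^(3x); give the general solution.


P(x) = 3 ⇒ μ = e^(3x).
(μ y)' = e^(6x) ⇒ μ y = (1/6)e^(6x) + C.
Divide by μ: y = (1/6)e^(3x) + Ce^(-3x).


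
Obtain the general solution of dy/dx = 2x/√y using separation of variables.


Separate: √y dy = 2x dx.
Integrate: (2/3)y^(3/2) = x² + C.


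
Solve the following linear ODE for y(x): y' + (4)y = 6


P(x) = 4, Q(x) = 6; integrating factor μ = e^(4x).
(μ y)' = 6e^(4x) ⇒ μ y = (3/2)e^(4x) + C.
Divide by μ: y = 3/2 + Ce^(-4x).


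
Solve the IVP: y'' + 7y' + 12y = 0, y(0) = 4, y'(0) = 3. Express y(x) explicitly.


Characteristic roots of r² + 7r + 12 = 0 are -4, -3.
General solution y = c₁ e^(-4x) + c₂ e^(-3x).
Apply y(0) = 4: c₁ + c₂ = 4. Apply y'(0) = 3: -4 c₁ - 3 c₂ = 3.
Solve: c₁ = -15, c₂ = 19.
Particular solution: y = -15e^(-4x) + 19e^(-3x).


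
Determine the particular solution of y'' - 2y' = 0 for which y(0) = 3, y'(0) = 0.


Characteristic roots of r² - 2r = 0 are 2, 0.
General solution y = c₁ e^(2x) + c₂.
Apply y(0) = 3: c₁ + c₂ = 3. Apply y'(0) = 0: 2 c₁ + 0 c₂ = 0.
Solve: c₁ = 0, c₂ = 3.
Particular solution: y = 0e^(2x) + 3.


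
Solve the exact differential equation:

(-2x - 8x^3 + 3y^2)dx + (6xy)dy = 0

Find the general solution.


Check exactness: ∂M/∂y = 6y and ∂N/∂x = 6y; equal, so the equation is exact.
Integrate M with respect to x (treating y as constant): ∫M dx = -x^2 - 2x^4 + 3xy^2 + h(y).
Differentiate w.r.t. y and set equal to N: all terms match, so h'(y) = 0 and h is a constant absorbed into C.
General solution: -x^2 - 2x^4 + 3xy^2 = C.


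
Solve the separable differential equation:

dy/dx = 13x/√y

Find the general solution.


Separate: √y dy = 13x dx.
Integrate: (2/3)y^(3/2) = (13/2)x² + C.


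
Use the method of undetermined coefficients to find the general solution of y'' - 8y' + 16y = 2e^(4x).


Characteristic polynomial (r - 4)² = 0; repeated root r = 4.
y_h = (C₁ + C₂x)e^(4x). Forcing matches the repeated root (resonance), so try y_p = Ax² e^(4x).
Substitute and solve for A: 2A = 2, so A = 1.
General solution: y = (C₁ + C₂x + x²)e^(4x).


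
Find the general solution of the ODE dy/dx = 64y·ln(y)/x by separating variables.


Separate: dy/[y ln(y)] = 64 dx/x.
Substitute u = ln(y): du/u = 64 dx/x.
Integrate: ln|ln(y)| = 64ln|x| + C₀, hence ln(y) = C·x^64.


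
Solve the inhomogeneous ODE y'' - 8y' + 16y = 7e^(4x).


Characteristic polynomial (r - 4)² = 0; repeated root r = 4.
y_h = (C₁ + C₂x)e^(4x). Forcing matches the repeated root (resonance), so try y_p = Ax² e^(4x).
Substitute and solve for A: 2A = 7, so A = 7/2.
General solution: y = (C₁ + C₂x + (7/2)x²)e^(4x).


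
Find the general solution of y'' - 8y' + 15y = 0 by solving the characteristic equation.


Characteristic equation: r² - 8r + 15 = 0.
Factor: (r - 5)(r - 3) = 0 ⇒ r = 5, 3 (distinct real).
General solution: y = C₁e^(5x) + C₂e^(3x).


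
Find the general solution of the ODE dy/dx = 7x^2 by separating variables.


Integrate both sides with respect to x: y = ∫ 7x^2 dx = (7/3)x^3 + C.


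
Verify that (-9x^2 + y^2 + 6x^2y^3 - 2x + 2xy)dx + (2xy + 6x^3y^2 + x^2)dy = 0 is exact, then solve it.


Check exactness: ∂M/∂y = 2y + 18x^2y^2 + 2x and ∂N/∂x = 2y + 18x^2y^2 + 2x; equal, so the equation is exact.
Integrate M with respect to x (treating y as constant): ∫M dx = -3x^3 + xy^2 + 2x^3y^3 - x^2 + x^2y + h(y).
Differentiate w.r.t. y and set equal to N: all terms match, so h'(y) = 0 and h is a constant absorbed into C.
General solution: -3x^3 + xy^2 + 2x^3y^3 - x^2 + x^2y = C.


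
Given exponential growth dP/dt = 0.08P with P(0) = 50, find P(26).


The ODE dP/dt = 0.08P has solution P(t) = P(0)e^(0.08t).
Substitute P(0) = 50 and t = 26: P(26) = 50 e^(2.08) ≈ 400.


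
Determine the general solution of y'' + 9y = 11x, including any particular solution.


Homogeneous: r² + 9 = 0 ⇒ r = ±3i, y_h = C₁cos(3x) + C₂sin(3x).
Polynomial forcing; try y_p = Ax + B. Then y_p'' + 9 y_p = 9(Ax + B) = 11x, so B = 0 and A = 11/9.
General solution: y = C₁cos(3x) + C₂sin(3x) + (11/9)x.


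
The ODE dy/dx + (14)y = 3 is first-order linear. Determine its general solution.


P(x) = 14, Q(x) = 3; integrating factor μ = e^(14x).
(μ y)' = 3e^(14x) ⇒ μ y = (3/14)e^(14x) + C.
Divide by μ: y = 3/14 + Ce^(-14x).


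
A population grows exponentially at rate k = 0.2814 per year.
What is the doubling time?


Exponential growth: P(t) = P₀ e^(0.2814t). Set P(t)/P₀ = 2: e^(0.2814t) = 2.
Solve: t = ln(2)/0.2814 ≈ 2.46 years.


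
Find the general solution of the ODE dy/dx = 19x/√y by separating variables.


Separate: √y dy = 19x dx.
Integrate: (2/3)y^(3/2) = (19/2)x² + C.


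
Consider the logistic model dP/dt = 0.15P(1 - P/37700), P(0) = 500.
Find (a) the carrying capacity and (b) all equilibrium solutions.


Logistic ODE dP/dt = 0.15P(1 - P/37700) has equilibria where dP/dt = 0, i.e. P = 0 or P = 37700.
The coefficient (1 - P/K) = 0 when P = K, identifying K = 37700 as the carrying capacity.
(a) K = 37700; (b) equilibria P = 0 and P = 37700.


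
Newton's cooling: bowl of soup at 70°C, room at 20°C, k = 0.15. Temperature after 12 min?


Newton's law: dT/dt = -k(T - T_a) has solution T(t) = T_a + (T₀ - T_a)e^(-kt).
Plug in T_a = 20, T₀ = 70, k = 0.15, t = 12: T(12) = 20 + (50)e^(-1.80) ≈ 28.3°C.


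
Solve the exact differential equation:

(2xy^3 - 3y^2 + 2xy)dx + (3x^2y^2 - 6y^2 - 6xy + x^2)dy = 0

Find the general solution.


Check exactness: ∂M/∂y = 6xy^2 - 6y + 2x and ∂N/∂x = 6xy^2 - 6y + 2x; equal, so the equation is exact.
Integrate M with respect to x (treating y as constant): ∫M dx = x^2y^3 - 3xy^2 + x^2y + h(y).
Differentiate w.r.t. y and set equal to N: the x-dependent terms already match, leaving h'(y) = -6y^2. Integrate: h(y) = -2y^3.
So F(x,y) = x^2y^3 - 2y^3 - 3xy^2 + x^2y.
General solution: x^2y^3 - 2y^3 - 3xy^2 + x^2y = C.


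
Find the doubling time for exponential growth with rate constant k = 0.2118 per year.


Exponential growth: P(t) = P₀ e^(0.2118t). Set P(t)/P₀ = 2: e^(0.2118t) = 2.
Solve: t = ln(2)/0.2118 ≈ 3.27 years.


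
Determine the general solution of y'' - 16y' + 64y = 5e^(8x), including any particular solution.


Characteristic polynomial (r - 8)² = 0; repeated root r = 8.
y_h = (C₁ + C₂x)e^(8x). Forcing matches the repeated root (resonance), so try y_p = Ax² e^(8x).
Substitute and solve for A: 2A = 5, so A = 5/2.
General solution: y = (C₁ + C₂x + (5/2)x²)e^(8x).


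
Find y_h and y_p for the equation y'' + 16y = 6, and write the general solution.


Homogeneous part: r² + 16 = 0 ⇒ r = ±4i, so y_h = C₁cos(4x) + C₂sin(4x).
Try constant y_p = A; plug in: 16A = 6 ⇒ A = 3/8.
General solution: y = C₁cos(4x) + C₂sin(4x) + 3/8.


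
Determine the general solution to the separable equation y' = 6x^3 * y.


Separate variables: dy/y = 6x^3 dx.
Integrate: ln|y| = (3/2)x^4 + C₀.
Exponentiate: y = Ce^((3/2)x^4).


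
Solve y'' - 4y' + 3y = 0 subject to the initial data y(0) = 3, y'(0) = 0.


Characteristic roots of r² - 4r + 3 = 0 are 3, 1.
General solution y = c₁ e^(3x) + c₂ e^(x).
Apply y(0) = 3: c₁ + c₂ = 3. Apply y'(0) = 0: 3 c₁ + 1 c₂ = 0.
Solve: c₁ = -3/2, c₂ = 9/2.
Particular solution: y = -(3/2)e^(3x) + (9/2)e^(x).


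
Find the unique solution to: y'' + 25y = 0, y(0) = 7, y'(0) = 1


Characteristic roots of r² + 25 = 0 are ±5i, so y = C₁cos(5x) + C₂sin(5x).
Apply y(0) = 7: C₁ = 7. Differentiate and apply y'(0) = 1: 5·C₂ = 1, so C₂ = 1/5.
Particular solution: y = 7cos(5x) + (1/5)sin(5x).


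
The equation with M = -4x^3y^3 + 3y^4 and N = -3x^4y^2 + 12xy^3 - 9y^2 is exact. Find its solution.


Check exactness: ∂M/∂y = -12x^3y^2 + 12y^3 and ∂N/∂x = -12x^3y^2 + 12y^3; equal, so the equation is exact.
Integrate M with respect to x (treating y as constant): ∫M dx = -x^4y^3 + 3xy^4 + h(y).
Differentiate w.r.t. y and set equal to N: the x-dependent terms already match, leaving h'(y) = -9y^2. Integrate: h(y) = -3y^3.
So F(x,y) = -x^4y^3 + 3xy^4 - 3y^3.
General solution: -x^4y^3 + 3xy^4 - 3y^3 = C.


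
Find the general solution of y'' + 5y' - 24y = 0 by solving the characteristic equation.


Characteristic equation: r² + 5r - 24 = 0.
Factor: (r - 3)(r + 8) = 0 ⇒ r = 3, -8 (distinct real).
General solution: y = C₁e^(3x) + C₂e^(-8x).


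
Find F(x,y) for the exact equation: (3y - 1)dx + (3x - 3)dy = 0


Check exactness: ∂M/∂y = 3 and ∂N/∂x = 3; equal, so the equation is exact.
Integrate M with respect to x (treating y as constant): ∫M dx = 3xy - x + h(y).
Differentiate w.r.t. y and set equal to N: the x-dependent terms already match, leaving h'(y) = -3. Integrate: h(y) = -3y.
So F(x,y) = 3xy - x - 3y.
General solution: 3xy - x - 3y = C.
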